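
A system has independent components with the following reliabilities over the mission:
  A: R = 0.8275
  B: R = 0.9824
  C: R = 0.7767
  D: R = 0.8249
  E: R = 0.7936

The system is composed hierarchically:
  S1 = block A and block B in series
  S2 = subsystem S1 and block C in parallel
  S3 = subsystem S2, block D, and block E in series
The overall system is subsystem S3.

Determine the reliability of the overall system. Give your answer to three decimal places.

Series (A and B): 0.82750 × 0.98240 = 0.81294
Parallel ([0.81294] and C): 1 − (1 − 0.81294)(1 − 0.77670) = 0.95823
Series ([0.95823], D, and E): 0.95823 × 0.82490 × 0.79360 = 0.627

0.627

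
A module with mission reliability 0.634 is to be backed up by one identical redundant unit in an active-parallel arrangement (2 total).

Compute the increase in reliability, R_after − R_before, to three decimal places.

R_before = 0.634
R_after = 1 − (1 − 0.634)^2 = 0.866
ΔR = 0.866 − 0.634 = 0.232

0.232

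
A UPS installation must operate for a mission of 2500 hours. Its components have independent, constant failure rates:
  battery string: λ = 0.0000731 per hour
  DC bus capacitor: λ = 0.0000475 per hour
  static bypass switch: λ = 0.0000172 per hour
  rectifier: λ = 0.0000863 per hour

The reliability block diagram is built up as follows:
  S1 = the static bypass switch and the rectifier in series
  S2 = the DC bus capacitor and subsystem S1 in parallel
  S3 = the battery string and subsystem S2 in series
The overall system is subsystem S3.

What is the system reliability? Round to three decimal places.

0.812

R(battery string) = exp(−0.0000731 × 2500) = 0.83298
R(DC bus capacitor) = exp(−0.0000475 × 2500) = 0.88803
R(static bypass switch) = exp(−0.0000172 × 2500) = 0.95791
R(rectifier) = exp(−0.0000863 × 2500) = 0.80594
Series (static bypass switch and rectifier): 0.95791 × 0.80594 = 0.77202
Parallel (DC bus capacitor and [0.77202]): 1 − (1 − 0.88803)(1 − 0.77202) = 0.97447
Series (battery string and [0.97447]): 0.83298 × 0.97447 = 0.812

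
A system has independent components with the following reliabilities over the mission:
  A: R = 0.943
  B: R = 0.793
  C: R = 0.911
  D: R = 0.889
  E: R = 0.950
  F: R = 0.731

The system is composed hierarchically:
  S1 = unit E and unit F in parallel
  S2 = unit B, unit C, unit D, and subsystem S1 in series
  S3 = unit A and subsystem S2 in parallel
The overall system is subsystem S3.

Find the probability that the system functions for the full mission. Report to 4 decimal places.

Parallel (E and F): 1 − (1 − 0.950000)(1 − 0.731000) = 0.986550
Series (B, C, D, and [0.986550]): 0.793000 × 0.911000 × 0.889000 × 0.986550 = 0.633596
Parallel (A and [0.633596]): 1 − (1 − 0.943000)(1 − 0.633596) = 0.9791

0.9791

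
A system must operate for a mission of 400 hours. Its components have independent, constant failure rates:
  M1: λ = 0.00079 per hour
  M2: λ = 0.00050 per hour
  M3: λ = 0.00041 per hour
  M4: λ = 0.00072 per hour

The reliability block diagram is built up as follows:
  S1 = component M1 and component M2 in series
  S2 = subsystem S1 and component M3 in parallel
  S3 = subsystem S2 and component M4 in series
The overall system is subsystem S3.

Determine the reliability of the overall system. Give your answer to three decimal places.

0.704

R(M1) = exp(−0.00079 × 400) = 0.72906
R(M2) = exp(−0.00050 × 400) = 0.81873
R(M3) = exp(−0.00041 × 400) = 0.84874
R(M4) = exp(−0.00072 × 400) = 0.74976
Series (M1 and M2): 0.72906 × 0.81873 = 0.59690
Parallel ([0.59690] and M3): 1 − (1 − 0.59690)(1 − 0.84874) = 0.93903
Series ([0.93903] and M4): 0.93903 × 0.74976 = 0.704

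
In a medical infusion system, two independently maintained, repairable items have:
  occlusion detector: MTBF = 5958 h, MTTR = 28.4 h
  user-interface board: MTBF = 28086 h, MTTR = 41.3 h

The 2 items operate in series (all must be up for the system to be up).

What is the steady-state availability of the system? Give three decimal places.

A(occlusion detector) = MTBF/(MTBF+MTTR) = 5958/(5958+28.4) = 0.995256
A(user-interface board) = MTBF/(MTBF+MTTR) = 28086/(28086+41.3) = 0.998532
Series availability: 0.995256 × 0.998532 = 0.994

0.994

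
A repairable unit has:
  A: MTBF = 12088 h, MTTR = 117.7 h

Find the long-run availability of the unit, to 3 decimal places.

A(A) = MTBF/(MTBF+MTTR) = 12088/(12088+117.7) = 0.990

0.990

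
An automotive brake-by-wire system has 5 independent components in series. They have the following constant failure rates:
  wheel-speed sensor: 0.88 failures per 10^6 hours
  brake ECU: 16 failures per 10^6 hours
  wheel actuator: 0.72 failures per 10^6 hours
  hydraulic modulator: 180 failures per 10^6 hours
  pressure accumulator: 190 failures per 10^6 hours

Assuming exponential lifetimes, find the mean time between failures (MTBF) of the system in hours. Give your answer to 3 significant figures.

Series of exponential components: λ_sys = Σ λ_i
λ_sys = 0.00000088 + 0.000016 + 0.00000072 + 0.00018 + 0.00019 = 3.8760e-04 /h
MTBF = 1 / λ_sys = 2580 h

2580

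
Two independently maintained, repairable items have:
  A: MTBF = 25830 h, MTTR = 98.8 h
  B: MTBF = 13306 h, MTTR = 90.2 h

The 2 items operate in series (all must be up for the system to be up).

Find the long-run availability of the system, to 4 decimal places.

A(A) = MTBF/(MTBF+MTTR) = 25830/(25830+98.8) = 0.996190
A(B) = MTBF/(MTBF+MTTR) = 13306/(13306+90.2) = 0.993267
Series availability: 0.996190 × 0.993267 = 0.9895

0.9895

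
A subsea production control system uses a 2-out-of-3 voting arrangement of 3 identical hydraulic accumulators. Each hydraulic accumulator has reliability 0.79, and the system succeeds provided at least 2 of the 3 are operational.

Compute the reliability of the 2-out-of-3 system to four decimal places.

R = Σ_{i=2}^{3} C(3,i) p^i (1−p)^{3−i} with p = 0.79
C(3,2)·0.79^2·0.21^1 = 0.393183
C(3,3)·0.79^3·0.21^0 = 0.493039
Sum = 0.8862

0.8862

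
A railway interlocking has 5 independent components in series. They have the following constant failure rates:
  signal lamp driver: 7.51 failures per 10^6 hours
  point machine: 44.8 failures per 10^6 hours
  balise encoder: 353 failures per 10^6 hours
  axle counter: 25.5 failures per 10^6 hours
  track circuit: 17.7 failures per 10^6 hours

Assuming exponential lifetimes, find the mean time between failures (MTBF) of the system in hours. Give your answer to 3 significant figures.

Series of exponential components: λ_sys = Σ λ_i
λ_sys = 0.00000751 + 0.0000448 + 0.000353 + 0.0000255 + 0.0000177 = 4.4851e-04 /h
MTBF = 1 / λ_sys = 2230 h

2230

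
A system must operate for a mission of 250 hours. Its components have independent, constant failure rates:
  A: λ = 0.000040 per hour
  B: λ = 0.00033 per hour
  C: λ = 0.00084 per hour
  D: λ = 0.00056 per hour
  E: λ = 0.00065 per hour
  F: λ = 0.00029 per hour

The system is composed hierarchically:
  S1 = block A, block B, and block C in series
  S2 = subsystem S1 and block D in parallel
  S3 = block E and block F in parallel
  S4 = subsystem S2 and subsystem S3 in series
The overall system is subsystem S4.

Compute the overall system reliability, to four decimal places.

R(A) = exp(−0.000040 × 250) = 0.990050
R(B) = exp(−0.00033 × 250) = 0.920811
R(C) = exp(−0.00084 × 250) = 0.810584
R(D) = exp(−0.00056 × 250) = 0.869358
R(E) = exp(−0.00065 × 250) = 0.850016
R(F) = exp(−0.00029 × 250) = 0.930066
Series (A, B, and C): 0.990050 × 0.920811 × 0.810584 = 0.738968
Parallel ([0.738968] and D): 1 − (1 − 0.738968)(1 − 0.869358) = 0.965898
Parallel (E and F): 1 − (1 − 0.850016)(1 − 0.930066) = 0.989511
Series ([0.965898] and [0.989511]): 0.965898 × 0.989511 = 0.9558

0.9558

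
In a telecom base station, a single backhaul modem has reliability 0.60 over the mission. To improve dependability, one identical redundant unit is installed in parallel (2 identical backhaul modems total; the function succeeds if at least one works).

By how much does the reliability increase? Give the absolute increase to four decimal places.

0.2400

R_before = 0.60
R_after = 1 − (1 − 0.60)^2 = 0.8400
ΔR = 0.8400 − 0.60 = 0.2400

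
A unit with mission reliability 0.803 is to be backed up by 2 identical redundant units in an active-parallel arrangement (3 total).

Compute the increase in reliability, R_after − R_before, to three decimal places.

R_before = 0.803
R_after = 1 − (1 − 0.803)^3 = 0.992
ΔR = 0.992 − 0.803 = 0.189

0.189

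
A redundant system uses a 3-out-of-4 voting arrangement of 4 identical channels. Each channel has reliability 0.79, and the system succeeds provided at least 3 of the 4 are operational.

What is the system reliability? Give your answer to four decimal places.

0.8037

R = Σ_{i=3}^{4} C(4,i) p^i (1−p)^{4−i} with p = 0.79
C(4,3)·0.79^3·0.21^1 = 0.414153
C(4,4)·0.79^4·0.21^0 = 0.389501
Sum = 0.8037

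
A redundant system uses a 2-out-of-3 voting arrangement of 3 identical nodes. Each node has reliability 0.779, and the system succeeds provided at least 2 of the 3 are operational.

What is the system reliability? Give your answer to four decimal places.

0.8751

R = Σ_{i=2}^{3} C(3,i) p^i (1−p)^{3−i} with p = 0.779
C(3,2)·0.779^2·0.221^1 = 0.402336
C(3,3)·0.779^3·0.221^0 = 0.472729
Sum = 0.8751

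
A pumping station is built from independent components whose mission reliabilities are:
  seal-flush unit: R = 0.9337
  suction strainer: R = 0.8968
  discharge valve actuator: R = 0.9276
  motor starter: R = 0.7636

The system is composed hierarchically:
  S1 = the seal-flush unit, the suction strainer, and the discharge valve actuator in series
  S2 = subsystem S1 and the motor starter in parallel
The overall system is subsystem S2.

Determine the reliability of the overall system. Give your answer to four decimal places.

0.9472

Series (seal-flush unit, suction strainer, and discharge valve actuator): 0.933700 × 0.896800 × 0.927600 = 0.776719
Parallel ([0.776719] and motor starter): 1 − (1 − 0.776719)(1 − 0.763600) = 0.9472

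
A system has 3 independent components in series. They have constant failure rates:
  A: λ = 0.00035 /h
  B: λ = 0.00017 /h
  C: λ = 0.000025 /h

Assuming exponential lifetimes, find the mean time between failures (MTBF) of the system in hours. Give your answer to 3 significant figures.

Series of exponential components: λ_sys = Σ λ_i
λ_sys = 0.00035 + 0.00017 + 0.000025 = 5.4500e-04 /h
MTBF = 1 / λ_sys = 1830 h

1830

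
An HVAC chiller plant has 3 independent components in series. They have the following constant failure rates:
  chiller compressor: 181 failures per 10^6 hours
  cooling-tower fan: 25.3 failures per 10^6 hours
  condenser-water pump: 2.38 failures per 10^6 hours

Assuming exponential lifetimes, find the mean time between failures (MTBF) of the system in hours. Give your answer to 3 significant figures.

4790

Series of exponential components: λ_sys = Σ λ_i
λ_sys = 0.000181 + 0.0000253 + 0.00000238 = 2.0868e-04 /h
MTBF = 1 / λ_sys = 4790 h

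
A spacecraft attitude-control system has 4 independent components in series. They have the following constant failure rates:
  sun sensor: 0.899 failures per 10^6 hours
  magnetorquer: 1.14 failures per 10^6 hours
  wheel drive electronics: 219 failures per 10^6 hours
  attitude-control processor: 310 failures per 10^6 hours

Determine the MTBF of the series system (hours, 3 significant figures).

1880

Series of exponential components: λ_sys = Σ λ_i
λ_sys = 0.000000899 + 0.00000114 + 0.000219 + 0.000310 = 5.3104e-04 /h
MTBF = 1 / λ_sys = 1880 h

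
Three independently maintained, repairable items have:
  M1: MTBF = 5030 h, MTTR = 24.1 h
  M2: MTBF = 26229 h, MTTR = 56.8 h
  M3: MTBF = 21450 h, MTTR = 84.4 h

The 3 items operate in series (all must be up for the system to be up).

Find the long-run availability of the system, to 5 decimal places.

0.98919

A(M1) = MTBF/(MTBF+MTTR) = 5030/(5030+24.1) = 0.995232
A(M2) = MTBF/(MTBF+MTTR) = 26229/(26229+56.8) = 0.997839
A(M3) = MTBF/(MTBF+MTTR) = 21450/(21450+84.4) = 0.996081
Series availability: 0.995232 × 0.997839 × 0.996081 = 0.98919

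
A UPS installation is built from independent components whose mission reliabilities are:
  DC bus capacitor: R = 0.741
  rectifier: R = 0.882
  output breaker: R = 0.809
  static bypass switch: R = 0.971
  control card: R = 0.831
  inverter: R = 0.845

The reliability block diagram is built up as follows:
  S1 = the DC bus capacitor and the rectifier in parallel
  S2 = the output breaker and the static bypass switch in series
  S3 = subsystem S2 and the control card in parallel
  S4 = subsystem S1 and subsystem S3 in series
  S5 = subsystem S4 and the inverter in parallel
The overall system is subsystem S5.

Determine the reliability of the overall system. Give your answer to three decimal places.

Parallel (DC bus capacitor and rectifier): 1 − (1 − 0.74100)(1 − 0.88200) = 0.96944
Series (output breaker and static bypass switch): 0.80900 × 0.97100 = 0.78554
Parallel ([0.78554] and control card): 1 − (1 − 0.78554)(1 − 0.83100) = 0.96376
Series ([0.96944] and [0.96376]): 0.96944 × 0.96376 = 0.93431
Parallel ([0.93431] and inverter): 1 − (1 − 0.93431)(1 − 0.84500) = 0.990

0.990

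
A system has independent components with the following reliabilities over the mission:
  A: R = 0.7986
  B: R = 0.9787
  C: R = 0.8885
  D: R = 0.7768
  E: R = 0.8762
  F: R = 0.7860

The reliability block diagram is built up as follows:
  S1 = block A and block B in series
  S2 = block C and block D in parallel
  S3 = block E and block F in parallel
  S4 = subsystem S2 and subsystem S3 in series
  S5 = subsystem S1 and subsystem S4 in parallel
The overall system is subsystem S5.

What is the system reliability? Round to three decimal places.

0.989

Series (A and B): 0.79860 × 0.97870 = 0.78159
Parallel (C and D): 1 − (1 − 0.88850)(1 − 0.77680) = 0.97511
Parallel (E and F): 1 − (1 − 0.87620)(1 − 0.78600) = 0.97351
Series ([0.97511] and [0.97351]): 0.97511 × 0.97351 = 0.94928
Parallel ([0.78159] and [0.94928]): 1 − (1 − 0.78159)(1 − 0.94928) = 0.989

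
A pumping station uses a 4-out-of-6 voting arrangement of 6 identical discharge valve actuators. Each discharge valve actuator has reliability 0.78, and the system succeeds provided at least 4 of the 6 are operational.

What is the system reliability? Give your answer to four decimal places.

R = Σ_{i=4}^{6} C(6,i) p^i (1−p)^{6−i} with p = 0.78
C(6,4)·0.78^4·0.22^2 = 0.268729
C(6,5)·0.78^5·0.22^1 = 0.381107
C(6,6)·0.78^6·0.22^0 = 0.225200
Sum = 0.8750

0.8750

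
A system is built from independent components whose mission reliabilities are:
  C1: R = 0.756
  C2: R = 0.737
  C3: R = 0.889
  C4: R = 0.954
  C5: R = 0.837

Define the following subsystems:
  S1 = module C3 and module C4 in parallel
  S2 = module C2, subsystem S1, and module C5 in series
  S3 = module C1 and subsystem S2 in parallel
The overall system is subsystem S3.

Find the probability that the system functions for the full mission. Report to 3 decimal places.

0.906

Parallel (C3 and C4): 1 − (1 − 0.88900)(1 − 0.95400) = 0.99489
Series (C2, [0.99489], and C5): 0.73700 × 0.99489 × 0.83700 = 0.61372
Parallel (C1 and [0.61372]): 1 − (1 − 0.75600)(1 − 0.61372) = 0.906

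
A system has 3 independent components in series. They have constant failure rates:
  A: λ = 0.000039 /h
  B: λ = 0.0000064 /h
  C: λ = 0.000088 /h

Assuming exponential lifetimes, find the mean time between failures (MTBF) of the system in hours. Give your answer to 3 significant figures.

7500

Series of exponential components: λ_sys = Σ λ_i
λ_sys = 0.000039 + 0.0000064 + 0.000088 = 1.3340e-04 /h
MTBF = 1 / λ_sys = 7500 h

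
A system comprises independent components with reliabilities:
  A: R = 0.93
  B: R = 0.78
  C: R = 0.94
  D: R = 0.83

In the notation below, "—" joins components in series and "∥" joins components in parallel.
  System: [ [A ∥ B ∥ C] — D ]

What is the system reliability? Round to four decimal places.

0.8292

Parallel (A, B, and C): 1 − (1 − 0.930000)(1 − 0.780000)(1 − 0.940000) = 0.999076
Series ([0.999076] and D): 0.999076 × 0.830000 = 0.8292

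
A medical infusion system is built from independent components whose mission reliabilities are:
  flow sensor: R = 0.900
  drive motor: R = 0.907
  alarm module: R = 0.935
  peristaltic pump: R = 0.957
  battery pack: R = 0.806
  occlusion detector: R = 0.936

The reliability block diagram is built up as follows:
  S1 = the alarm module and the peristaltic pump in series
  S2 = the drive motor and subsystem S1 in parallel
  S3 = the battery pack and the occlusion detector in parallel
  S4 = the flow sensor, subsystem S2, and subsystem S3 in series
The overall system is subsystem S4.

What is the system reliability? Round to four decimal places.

0.8801

Series (alarm module and peristaltic pump): 0.935000 × 0.957000 = 0.894795
Parallel (drive motor and [0.894795]): 1 − (1 − 0.907000)(1 − 0.894795) = 0.990216
Parallel (battery pack and occlusion detector): 1 − (1 − 0.806000)(1 − 0.936000) = 0.987584
Series (flow sensor, [0.990216], and [0.987584]): 0.900000 × 0.990216 × 0.987584 = 0.8801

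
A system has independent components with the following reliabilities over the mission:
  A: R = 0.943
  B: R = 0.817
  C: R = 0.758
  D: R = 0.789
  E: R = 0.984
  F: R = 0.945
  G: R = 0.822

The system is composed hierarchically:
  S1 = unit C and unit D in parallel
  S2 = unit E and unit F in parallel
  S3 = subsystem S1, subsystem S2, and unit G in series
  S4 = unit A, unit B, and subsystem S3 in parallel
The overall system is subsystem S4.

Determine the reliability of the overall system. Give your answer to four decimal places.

Parallel (C and D): 1 − (1 − 0.758000)(1 − 0.789000) = 0.948938
Parallel (E and F): 1 − (1 − 0.984000)(1 − 0.945000) = 0.999120
Series ([0.948938], [0.999120], and G): 0.948938 × 0.999120 × 0.822000 = 0.779341
Parallel (A, B, and [0.779341]): 1 − (1 − 0.943000)(1 − 0.817000)(1 − 0.779341) = 0.9977

0.9977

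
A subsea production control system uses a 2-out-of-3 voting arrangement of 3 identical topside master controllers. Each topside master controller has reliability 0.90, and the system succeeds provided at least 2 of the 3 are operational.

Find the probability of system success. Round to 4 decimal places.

R = Σ_{i=2}^{3} C(3,i) p^i (1−p)^{3−i} with p = 0.90
C(3,2)·0.90^2·0.10^1 = 0.243000
C(3,3)·0.90^3·0.10^0 = 0.729000
Sum = 0.9720

0.9720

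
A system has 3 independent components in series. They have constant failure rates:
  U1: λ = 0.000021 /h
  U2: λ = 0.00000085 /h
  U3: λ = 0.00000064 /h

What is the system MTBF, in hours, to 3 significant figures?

Series of exponential components: λ_sys = Σ λ_i
λ_sys = 0.000021 + 0.00000085 + 0.00000064 = 2.2490e-05 /h
MTBF = 1 / λ_sys = 44500 h

44500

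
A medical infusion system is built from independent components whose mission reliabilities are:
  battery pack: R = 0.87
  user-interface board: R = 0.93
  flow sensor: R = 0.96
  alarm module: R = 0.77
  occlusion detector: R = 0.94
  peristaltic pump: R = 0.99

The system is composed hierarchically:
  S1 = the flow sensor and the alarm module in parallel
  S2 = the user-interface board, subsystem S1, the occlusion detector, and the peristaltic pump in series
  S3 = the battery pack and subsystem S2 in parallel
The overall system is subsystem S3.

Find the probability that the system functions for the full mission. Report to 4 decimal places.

0.9815

Parallel (flow sensor and alarm module): 1 − (1 − 0.960000)(1 − 0.770000) = 0.990800
Series (user-interface board, [0.990800], occlusion detector, and peristaltic pump): 0.930000 × 0.990800 × 0.940000 × 0.990000 = 0.857496
Parallel (battery pack and [0.857496]): 1 − (1 − 0.870000)(1 − 0.857496) = 0.9815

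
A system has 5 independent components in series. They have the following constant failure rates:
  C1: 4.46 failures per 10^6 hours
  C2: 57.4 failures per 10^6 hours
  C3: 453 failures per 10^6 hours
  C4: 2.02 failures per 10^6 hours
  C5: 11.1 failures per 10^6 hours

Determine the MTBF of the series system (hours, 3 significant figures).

Series of exponential components: λ_sys = Σ λ_i
λ_sys = 0.00000446 + 0.0000574 + 0.000453 + 0.00000202 + 0.0000111 = 5.2798e-04 /h
MTBF = 1 / λ_sys = 1890 h

1890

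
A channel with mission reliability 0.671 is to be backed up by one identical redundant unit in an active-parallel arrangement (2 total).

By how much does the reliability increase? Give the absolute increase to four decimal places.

R_before = 0.671
R_after = 1 − (1 − 0.671)^2 = 0.8918
ΔR = 0.8918 − 0.671 = 0.2208

0.2208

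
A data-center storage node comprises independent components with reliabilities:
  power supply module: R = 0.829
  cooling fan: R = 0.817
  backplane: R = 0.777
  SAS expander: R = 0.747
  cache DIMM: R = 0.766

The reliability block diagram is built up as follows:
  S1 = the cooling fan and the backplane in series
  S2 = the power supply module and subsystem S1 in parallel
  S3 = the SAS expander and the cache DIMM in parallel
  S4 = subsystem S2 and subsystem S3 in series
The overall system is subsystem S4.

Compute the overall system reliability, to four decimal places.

Series (cooling fan and backplane): 0.817000 × 0.777000 = 0.634809
Parallel (power supply module and [0.634809]): 1 − (1 − 0.829000)(1 − 0.634809) = 0.937552
Parallel (SAS expander and cache DIMM): 1 − (1 − 0.747000)(1 − 0.766000) = 0.940798
Series ([0.937552] and [0.940798]): 0.937552 × 0.940798 = 0.8820

0.8820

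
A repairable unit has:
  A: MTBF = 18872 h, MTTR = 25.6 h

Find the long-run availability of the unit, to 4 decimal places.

0.9986

A(A) = MTBF/(MTBF+MTTR) = 18872/(18872+25.6) = 0.9986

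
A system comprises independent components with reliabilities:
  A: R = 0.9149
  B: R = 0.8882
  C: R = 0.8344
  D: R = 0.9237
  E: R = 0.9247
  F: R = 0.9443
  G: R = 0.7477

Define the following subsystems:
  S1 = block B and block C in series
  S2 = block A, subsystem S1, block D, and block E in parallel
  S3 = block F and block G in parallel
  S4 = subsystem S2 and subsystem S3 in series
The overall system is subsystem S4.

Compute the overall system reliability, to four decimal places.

0.9858

Series (B and C): 0.888200 × 0.834400 = 0.741114
Parallel (A, [0.741114], D, and E): 1 − (1 − 0.914900)(1 − 0.741114)(1 − 0.923700)(1 − 0.924700) = 0.999873
Parallel (F and G): 1 − (1 − 0.944300)(1 − 0.747700) = 0.985947
Series ([0.999873] and [0.985947]): 0.999873 × 0.985947 = 0.9858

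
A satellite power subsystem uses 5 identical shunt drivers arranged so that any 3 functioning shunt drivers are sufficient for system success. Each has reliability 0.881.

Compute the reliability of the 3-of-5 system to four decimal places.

0.9860

R = Σ_{i=3}^{5} C(5,i) p^i (1−p)^{5−i} with p = 0.881
C(5,3)·0.881^3·0.119^2 = 0.096833
C(5,4)·0.881^4·0.119^1 = 0.358443
C(5,5)·0.881^5·0.119^0 = 0.530737
Sum = 0.9860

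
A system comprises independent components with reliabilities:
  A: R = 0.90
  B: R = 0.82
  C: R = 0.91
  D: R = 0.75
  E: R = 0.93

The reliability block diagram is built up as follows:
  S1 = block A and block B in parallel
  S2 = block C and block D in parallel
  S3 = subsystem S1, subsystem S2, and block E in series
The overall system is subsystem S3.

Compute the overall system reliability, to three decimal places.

0.893

Parallel (A and B): 1 − (1 − 0.90000)(1 − 0.82000) = 0.98200
Parallel (C and D): 1 − (1 − 0.91000)(1 − 0.75000) = 0.97750
Series ([0.98200], [0.97750], and E): 0.98200 × 0.97750 × 0.93000 = 0.893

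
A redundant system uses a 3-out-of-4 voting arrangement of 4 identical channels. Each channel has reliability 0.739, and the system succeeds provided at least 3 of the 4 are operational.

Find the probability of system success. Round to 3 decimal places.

0.720

R = Σ_{i=3}^{4} C(4,i) p^i (1−p)^{4−i} with p = 0.739
C(4,3)·0.739^3·0.261^1 = 0.42134
C(4,4)·0.739^4·0.261^0 = 0.29825
Sum = 0.720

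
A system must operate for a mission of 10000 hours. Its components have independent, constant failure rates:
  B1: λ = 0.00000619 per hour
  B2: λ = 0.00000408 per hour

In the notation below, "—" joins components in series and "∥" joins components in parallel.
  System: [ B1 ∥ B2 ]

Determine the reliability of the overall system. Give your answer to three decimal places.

R(B1) = exp(−0.00000619 × 10000) = 0.93998
R(B2) = exp(−0.00000408 × 10000) = 0.96002
Parallel (B1 and B2): 1 − (1 − 0.93998)(1 − 0.96002) = 0.998

0.998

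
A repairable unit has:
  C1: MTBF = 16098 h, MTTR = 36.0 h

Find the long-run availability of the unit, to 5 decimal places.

A(C1) = MTBF/(MTBF+MTTR) = 16098/(16098+36.0) = 0.99777

0.99777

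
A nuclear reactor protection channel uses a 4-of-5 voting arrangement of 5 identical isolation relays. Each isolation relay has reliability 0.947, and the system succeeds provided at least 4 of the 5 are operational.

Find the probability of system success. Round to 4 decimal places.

0.9748

R = Σ_{i=4}^{5} C(5,i) p^i (1−p)^{5−i} with p = 0.947
C(5,4)·0.947^4·0.053^1 = 0.213131
C(5,5)·0.947^5·0.053^0 = 0.761640
Sum = 0.9748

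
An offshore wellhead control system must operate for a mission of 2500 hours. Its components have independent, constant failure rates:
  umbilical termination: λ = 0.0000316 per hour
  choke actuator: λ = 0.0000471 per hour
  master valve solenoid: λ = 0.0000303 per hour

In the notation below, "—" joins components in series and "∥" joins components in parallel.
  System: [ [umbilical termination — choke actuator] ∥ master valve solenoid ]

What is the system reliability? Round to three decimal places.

R(umbilical termination) = exp(−0.0000316 × 2500) = 0.92404
R(choke actuator) = exp(−0.0000471 × 2500) = 0.88892
R(master valve solenoid) = exp(−0.0000303 × 2500) = 0.92705
Series (umbilical termination and choke actuator): 0.92404 × 0.88892 = 0.82140
Parallel ([0.82140] and master valve solenoid): 1 − (1 − 0.82140)(1 − 0.92705) = 0.987

0.987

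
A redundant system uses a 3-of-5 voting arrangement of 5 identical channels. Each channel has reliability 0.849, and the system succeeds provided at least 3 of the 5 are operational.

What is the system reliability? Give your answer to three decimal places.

0.973

R = Σ_{i=3}^{5} C(5,i) p^i (1−p)^{5−i} with p = 0.849
C(5,3)·0.849^3·0.151^2 = 0.13953
C(5,4)·0.849^4·0.151^1 = 0.39226
C(5,5)·0.849^5·0.151^0 = 0.44110
Sum = 0.973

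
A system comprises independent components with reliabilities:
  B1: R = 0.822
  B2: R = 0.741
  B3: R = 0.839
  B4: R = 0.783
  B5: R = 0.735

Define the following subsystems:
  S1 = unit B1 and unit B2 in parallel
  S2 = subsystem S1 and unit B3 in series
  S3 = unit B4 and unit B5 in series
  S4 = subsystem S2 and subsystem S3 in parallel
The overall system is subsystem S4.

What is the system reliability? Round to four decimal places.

Parallel (B1 and B2): 1 − (1 − 0.822000)(1 − 0.741000) = 0.953898
Series ([0.953898] and B3): 0.953898 × 0.839000 = 0.800320
Series (B4 and B5): 0.783000 × 0.735000 = 0.575505
Parallel ([0.800320] and [0.575505]): 1 − (1 − 0.800320)(1 − 0.575505) = 0.9152

0.9152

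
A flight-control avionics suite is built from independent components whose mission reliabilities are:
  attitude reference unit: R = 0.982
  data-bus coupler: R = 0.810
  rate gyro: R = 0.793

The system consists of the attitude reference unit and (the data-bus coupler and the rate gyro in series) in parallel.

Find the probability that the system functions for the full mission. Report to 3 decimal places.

0.994

Series (data-bus coupler and rate gyro): 0.81000 × 0.79300 = 0.64233
Parallel (attitude reference unit and [0.64233]): 1 − (1 − 0.98200)(1 − 0.64233) = 0.994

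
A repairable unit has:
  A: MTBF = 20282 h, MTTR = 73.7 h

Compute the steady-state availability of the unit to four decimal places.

A(A) = MTBF/(MTBF+MTTR) = 20282/(20282+73.7) = 0.9964

0.9964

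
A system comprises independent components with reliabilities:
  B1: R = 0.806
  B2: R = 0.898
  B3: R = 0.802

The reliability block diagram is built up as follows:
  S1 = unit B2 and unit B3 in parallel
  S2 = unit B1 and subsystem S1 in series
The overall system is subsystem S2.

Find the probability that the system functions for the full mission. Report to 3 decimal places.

Parallel (B2 and B3): 1 − (1 − 0.89800)(1 − 0.80200) = 0.97980
Series (B1 and [0.97980]): 0.80600 × 0.97980 = 0.790

0.790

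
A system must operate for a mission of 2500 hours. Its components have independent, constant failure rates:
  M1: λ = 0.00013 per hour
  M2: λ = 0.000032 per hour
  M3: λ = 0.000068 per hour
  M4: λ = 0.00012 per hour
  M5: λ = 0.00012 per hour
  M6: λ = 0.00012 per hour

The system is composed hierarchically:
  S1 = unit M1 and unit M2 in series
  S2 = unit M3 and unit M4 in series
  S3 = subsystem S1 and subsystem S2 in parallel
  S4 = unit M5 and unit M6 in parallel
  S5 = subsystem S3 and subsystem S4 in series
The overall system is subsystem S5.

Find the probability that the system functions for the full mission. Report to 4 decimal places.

0.8163

R(M1) = exp(−0.00013 × 2500) = 0.722527
R(M2) = exp(−0.000032 × 2500) = 0.923116
R(M3) = exp(−0.000068 × 2500) = 0.843665
R(M4) = exp(−0.00012 × 2500) = 0.740818
R(M5) = exp(−0.00012 × 2500) = 0.740818
R(M6) = exp(−0.00012 × 2500) = 0.740818
Series (M1 and M2): 0.722527 × 0.923116 = 0.666976
Series (M3 and M4): 0.843665 × 0.740818 = 0.625002
Parallel ([0.666976] and [0.625002]): 1 − (1 − 0.666976)(1 − 0.625002) = 0.875117
Parallel (M5 and M6): 1 − (1 − 0.740818)(1 − 0.740818) = 0.932825
Series ([0.875117] and [0.932825]): 0.875117 × 0.932825 = 0.8163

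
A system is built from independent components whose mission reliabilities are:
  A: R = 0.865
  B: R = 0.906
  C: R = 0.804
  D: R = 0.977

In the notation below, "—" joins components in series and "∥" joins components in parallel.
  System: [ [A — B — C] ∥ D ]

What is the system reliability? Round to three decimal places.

Series (A, B, and C): 0.86500 × 0.90600 × 0.80400 = 0.63009
Parallel ([0.63009] and D): 1 − (1 − 0.63009)(1 − 0.97700) = 0.991

0.991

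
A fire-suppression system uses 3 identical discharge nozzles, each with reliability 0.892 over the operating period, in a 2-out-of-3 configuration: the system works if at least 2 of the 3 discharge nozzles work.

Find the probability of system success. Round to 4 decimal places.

R = Σ_{i=2}^{3} C(3,i) p^i (1−p)^{3−i} with p = 0.892
C(3,2)·0.892^2·0.108^1 = 0.257795
C(3,3)·0.892^3·0.108^0 = 0.709732
Sum = 0.9675

0.9675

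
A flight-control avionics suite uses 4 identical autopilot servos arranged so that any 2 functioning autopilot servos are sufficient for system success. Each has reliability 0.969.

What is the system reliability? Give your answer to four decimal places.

0.9999

R = Σ_{i=2}^{4} C(4,i) p^i (1−p)^{4−i} with p = 0.969
C(4,2)·0.969^2·0.031^2 = 0.005414
C(4,3)·0.969^3·0.031^1 = 0.112822
C(4,4)·0.969^4·0.031^0 = 0.881648
Sum = 0.9999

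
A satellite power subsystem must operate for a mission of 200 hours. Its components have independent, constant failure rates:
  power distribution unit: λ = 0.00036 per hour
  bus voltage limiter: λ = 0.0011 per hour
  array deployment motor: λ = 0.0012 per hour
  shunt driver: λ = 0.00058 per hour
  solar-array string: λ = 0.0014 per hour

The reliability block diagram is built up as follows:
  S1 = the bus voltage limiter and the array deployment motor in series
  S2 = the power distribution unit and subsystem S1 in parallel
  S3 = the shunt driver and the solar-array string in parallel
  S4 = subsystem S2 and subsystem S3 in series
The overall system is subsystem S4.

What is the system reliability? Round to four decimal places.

R(power distribution unit) = exp(−0.00036 × 200) = 0.930531
R(bus voltage limiter) = exp(−0.0011 × 200) = 0.802519
R(array deployment motor) = exp(−0.0012 × 200) = 0.786628
R(shunt driver) = exp(−0.00058 × 200) = 0.890475
R(solar-array string) = exp(−0.0014 × 200) = 0.755784
Series (bus voltage limiter and array deployment motor): 0.802519 × 0.786628 = 0.631284
Parallel (power distribution unit and [0.631284]): 1 − (1 − 0.930531)(1 − 0.631284) = 0.974386
Parallel (shunt driver and solar-array string): 1 − (1 − 0.890475)(1 − 0.755784) = 0.973252
Series ([0.974386] and [0.973252]): 0.974386 × 0.973252 = 0.9483

0.9483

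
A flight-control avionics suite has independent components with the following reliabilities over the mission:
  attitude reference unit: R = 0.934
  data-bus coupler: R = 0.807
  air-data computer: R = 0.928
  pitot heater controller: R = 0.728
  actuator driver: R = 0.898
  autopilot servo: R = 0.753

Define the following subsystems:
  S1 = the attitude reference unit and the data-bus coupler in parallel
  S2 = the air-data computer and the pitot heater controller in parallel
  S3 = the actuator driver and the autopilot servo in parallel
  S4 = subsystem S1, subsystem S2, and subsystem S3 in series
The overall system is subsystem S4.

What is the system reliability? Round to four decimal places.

0.9435

Parallel (attitude reference unit and data-bus coupler): 1 − (1 − 0.934000)(1 − 0.807000) = 0.987262
Parallel (air-data computer and pitot heater controller): 1 − (1 − 0.928000)(1 − 0.728000) = 0.980416
Parallel (actuator driver and autopilot servo): 1 − (1 − 0.898000)(1 − 0.753000) = 0.974806
Series ([0.987262], [0.980416], and [0.974806]): 0.987262 × 0.980416 × 0.974806 = 0.9435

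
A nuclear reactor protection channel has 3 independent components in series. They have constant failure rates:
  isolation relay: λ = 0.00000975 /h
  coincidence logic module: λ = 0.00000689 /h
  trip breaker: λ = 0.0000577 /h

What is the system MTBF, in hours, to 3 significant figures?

13500

Series of exponential components: λ_sys = Σ λ_i
λ_sys = 0.00000975 + 0.00000689 + 0.0000577 = 7.4340e-05 /h
MTBF = 1 / λ_sys = 13500 h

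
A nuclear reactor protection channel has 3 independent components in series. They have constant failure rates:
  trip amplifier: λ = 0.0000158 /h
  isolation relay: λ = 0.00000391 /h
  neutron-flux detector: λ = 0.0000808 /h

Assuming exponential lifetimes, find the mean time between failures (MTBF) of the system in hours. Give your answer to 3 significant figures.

9950

Series of exponential components: λ_sys = Σ λ_i
λ_sys = 0.0000158 + 0.00000391 + 0.0000808 = 1.0051e-04 /h
MTBF = 1 / λ_sys = 9950 h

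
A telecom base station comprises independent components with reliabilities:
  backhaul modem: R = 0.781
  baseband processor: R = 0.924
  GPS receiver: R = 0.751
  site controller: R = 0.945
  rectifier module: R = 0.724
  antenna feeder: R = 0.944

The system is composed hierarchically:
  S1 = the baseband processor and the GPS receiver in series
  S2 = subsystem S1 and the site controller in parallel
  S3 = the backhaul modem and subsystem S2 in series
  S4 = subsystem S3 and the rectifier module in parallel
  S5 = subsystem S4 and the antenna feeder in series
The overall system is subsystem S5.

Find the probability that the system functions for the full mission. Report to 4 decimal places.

0.8835

Series (baseband processor and GPS receiver): 0.924000 × 0.751000 = 0.693924
Parallel ([0.693924] and site controller): 1 − (1 − 0.693924)(1 − 0.945000) = 0.983166
Series (backhaul modem and [0.983166]): 0.781000 × 0.983166 = 0.767853
Parallel ([0.767853] and rectifier module): 1 − (1 − 0.767853)(1 − 0.724000) = 0.935927
Series ([0.935927] and antenna feeder): 0.935927 × 0.944000 = 0.8835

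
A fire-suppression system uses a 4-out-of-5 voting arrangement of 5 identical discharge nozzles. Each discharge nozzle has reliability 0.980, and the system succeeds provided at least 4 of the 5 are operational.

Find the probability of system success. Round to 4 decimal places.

R = Σ_{i=4}^{5} C(5,i) p^i (1−p)^{5−i} with p = 0.980
C(5,4)·0.980^4·0.020^1 = 0.092237
C(5,5)·0.980^5·0.020^0 = 0.903921
Sum = 0.9962

0.9962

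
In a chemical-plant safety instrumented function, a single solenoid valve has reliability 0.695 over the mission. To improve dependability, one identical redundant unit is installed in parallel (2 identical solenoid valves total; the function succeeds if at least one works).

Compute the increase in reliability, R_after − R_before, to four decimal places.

R_before = 0.695
R_after = 1 − (1 − 0.695)^2 = 0.9070
ΔR = 0.9070 − 0.695 = 0.2120

0.2120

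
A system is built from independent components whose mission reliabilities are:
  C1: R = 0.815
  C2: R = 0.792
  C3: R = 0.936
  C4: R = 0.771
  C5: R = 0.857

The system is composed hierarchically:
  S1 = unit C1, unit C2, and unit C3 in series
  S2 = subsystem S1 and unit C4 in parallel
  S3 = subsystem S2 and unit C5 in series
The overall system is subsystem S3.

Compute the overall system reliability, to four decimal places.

Series (C1, C2, and C3): 0.815000 × 0.792000 × 0.936000 = 0.604169
Parallel ([0.604169] and C4): 1 − (1 − 0.604169)(1 − 0.771000) = 0.909355
Series ([0.909355] and C5): 0.909355 × 0.857000 = 0.7793

0.7793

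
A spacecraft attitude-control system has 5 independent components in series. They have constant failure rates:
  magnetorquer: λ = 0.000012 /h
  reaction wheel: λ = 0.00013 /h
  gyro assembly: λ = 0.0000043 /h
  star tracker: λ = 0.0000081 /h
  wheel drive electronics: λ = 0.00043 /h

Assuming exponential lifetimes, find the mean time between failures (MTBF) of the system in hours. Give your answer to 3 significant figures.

Series of exponential components: λ_sys = Σ λ_i
λ_sys = 0.000012 + 0.00013 + 0.0000043 + 0.0000081 + 0.00043 = 5.8440e-04 /h
MTBF = 1 / λ_sys = 1710 h

1710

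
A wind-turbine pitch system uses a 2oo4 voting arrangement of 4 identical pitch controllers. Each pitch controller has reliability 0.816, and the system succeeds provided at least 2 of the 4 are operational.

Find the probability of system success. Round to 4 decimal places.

R = Σ_{i=2}^{4} C(4,i) p^i (1−p)^{4−i} with p = 0.816
C(4,2)·0.816^2·0.184^2 = 0.135259
C(4,3)·0.816^3·0.184^1 = 0.399897
C(4,4)·0.816^4·0.184^0 = 0.443364
Sum = 0.9785

0.9785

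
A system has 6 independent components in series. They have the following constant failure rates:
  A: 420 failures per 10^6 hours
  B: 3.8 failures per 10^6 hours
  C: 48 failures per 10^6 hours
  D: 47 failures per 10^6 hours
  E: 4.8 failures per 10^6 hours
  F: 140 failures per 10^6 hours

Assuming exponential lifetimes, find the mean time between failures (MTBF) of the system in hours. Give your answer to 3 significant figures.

Series of exponential components: λ_sys = Σ λ_i
λ_sys = 0.00042 + 0.0000038 + 0.000048 + 0.000047 + 0.0000048 + 0.00014 = 6.6360e-04 /h
MTBF = 1 / λ_sys = 1510 h

1510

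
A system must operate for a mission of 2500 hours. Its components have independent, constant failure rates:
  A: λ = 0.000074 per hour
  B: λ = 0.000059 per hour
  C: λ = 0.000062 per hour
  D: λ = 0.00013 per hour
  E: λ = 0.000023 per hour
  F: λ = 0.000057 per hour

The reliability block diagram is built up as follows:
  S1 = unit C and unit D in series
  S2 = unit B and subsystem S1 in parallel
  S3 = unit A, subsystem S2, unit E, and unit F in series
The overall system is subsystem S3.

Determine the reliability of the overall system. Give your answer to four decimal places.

R(A) = exp(−0.000074 × 2500) = 0.831104
R(B) = exp(−0.000059 × 2500) = 0.862862
R(C) = exp(−0.000062 × 2500) = 0.856415
R(D) = exp(−0.00013 × 2500) = 0.722527
R(E) = exp(−0.000023 × 2500) = 0.944122
R(F) = exp(−0.000057 × 2500) = 0.867188
Series (C and D): 0.856415 × 0.722527 = 0.618783
Parallel (B and [0.618783]): 1 − (1 − 0.862862)(1 − 0.618783) = 0.947721
Series (A, [0.947721], E, and F): 0.831104 × 0.947721 × 0.944122 × 0.867188 = 0.6449

0.6449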